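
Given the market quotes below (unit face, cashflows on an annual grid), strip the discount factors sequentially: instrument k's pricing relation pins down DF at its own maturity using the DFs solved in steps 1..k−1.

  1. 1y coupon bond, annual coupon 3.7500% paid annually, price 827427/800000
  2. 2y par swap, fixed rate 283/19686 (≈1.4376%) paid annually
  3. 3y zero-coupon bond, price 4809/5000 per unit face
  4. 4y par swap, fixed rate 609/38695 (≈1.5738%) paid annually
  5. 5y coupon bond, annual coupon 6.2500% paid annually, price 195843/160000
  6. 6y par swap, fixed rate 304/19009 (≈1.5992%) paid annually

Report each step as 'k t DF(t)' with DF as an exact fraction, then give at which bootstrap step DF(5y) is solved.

1 1 9969/10000
2 2 9717/10000
3 3 4809/5000
4 4 9391/10000
5 5 2311/2500
6 6 568/625
DF(5y) is solved at step 5

step 1 [1y] bond c/1=3/80: DF=(827427/800000 − 3/80·(0))/(1+3/80) = 9969/10000 ≈ 0.996900
step 2 [2y] swap r/1=283/19686: DF=(1 − 283/19686·(0.996900))/(1+283/19686) = 9717/10000 ≈ 0.971700
step 3 [3y] zero: DF = P = 4809/5000 ≈ 0.961800
step 4 [4y] swap r/1=609/38695: DF=(1 − 609/38695·(0.996900+0.971700+0.961800))/(1+609/38695) = 9391/10000 ≈ 0.939100
step 5 [5y] bond c/1=1/16: DF=(195843/160000 − 1/16·(0.996900+0.971700+0.961800+0.939100))/(1+1/16) = 2311/2500 ≈ 0.924400
step 6 [6y] swap r/1=304/19009: DF=(1 − 304/19009·(0.996900+0.971700+0.961800+0.939100+0.924400))/(1+304/19009) = 568/625 ≈ 0.908800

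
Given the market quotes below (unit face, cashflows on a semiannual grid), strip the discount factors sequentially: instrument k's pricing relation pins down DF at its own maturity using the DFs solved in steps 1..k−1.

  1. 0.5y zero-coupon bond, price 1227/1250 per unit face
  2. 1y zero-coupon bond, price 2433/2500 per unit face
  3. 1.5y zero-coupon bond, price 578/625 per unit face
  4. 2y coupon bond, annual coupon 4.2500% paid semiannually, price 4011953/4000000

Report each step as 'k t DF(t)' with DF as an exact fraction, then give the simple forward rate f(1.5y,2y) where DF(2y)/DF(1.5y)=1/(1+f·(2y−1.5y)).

step 1 [0.5y] zero: DF = P = 1227/1250 ≈ 0.981600
step 2 [1y] zero: DF = P = 2433/2500 ≈ 0.973200
step 3 [1.5y] zero: DF = P = 578/625 ≈ 0.924800
step 4 [2y] bond c/2=17/800: DF=(4011953/4000000 − 17/800·(0.981600+0.973200+0.924800))/(1+17/800) = 4611/5000 ≈ 0.922200

1 1/2 1227/1250
2 1 2433/2500
3 3/2 578/625
4 2 4611/5000
f(1.5y,2y) = ((578/625)/(4611/5000) − 1)/(1/2) = 26/4611 ≈ 0.5639%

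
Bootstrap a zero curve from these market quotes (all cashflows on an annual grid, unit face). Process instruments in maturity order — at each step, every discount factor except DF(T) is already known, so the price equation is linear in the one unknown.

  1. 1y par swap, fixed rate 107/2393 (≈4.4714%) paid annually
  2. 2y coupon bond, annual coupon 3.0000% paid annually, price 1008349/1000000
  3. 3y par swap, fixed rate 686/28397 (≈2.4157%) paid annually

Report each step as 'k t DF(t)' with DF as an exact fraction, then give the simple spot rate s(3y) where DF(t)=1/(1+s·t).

step 1 [1y] swap r/1=107/2393: DF=(1 − 107/2393·(0))/(1+107/2393) = 2393/2500 ≈ 0.957200
step 2 [2y] bond c/1=3/100: DF=(1008349/1000000 − 3/100·(0.957200))/(1+3/100) = 9511/10000 ≈ 0.951100
step 3 [3y] swap r/1=686/28397: DF=(1 − 686/28397·(0.957200+0.951100))/(1+686/28397) = 4657/5000 ≈ 0.931400

1 1 2393/2500
2 2 9511/10000
3 3 4657/5000
s(3y) = (1/(4657/5000) − 1)/(3) = 343/13971 ≈ 2.4551%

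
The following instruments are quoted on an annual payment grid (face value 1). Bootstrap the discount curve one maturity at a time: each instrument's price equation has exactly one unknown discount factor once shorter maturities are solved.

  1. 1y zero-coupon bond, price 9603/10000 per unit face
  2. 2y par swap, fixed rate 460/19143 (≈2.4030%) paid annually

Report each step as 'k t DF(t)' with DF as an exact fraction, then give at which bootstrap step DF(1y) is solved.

1 1 9603/10000
2 2 477/500
DF(1y) is solved at step 1

step 1 [1y] zero: DF = P = 9603/10000 ≈ 0.960300
step 2 [2y] swap r/1=460/19143: DF=(1 − 460/19143·(0.960300))/(1+460/19143) = 477/500 ≈ 0.954000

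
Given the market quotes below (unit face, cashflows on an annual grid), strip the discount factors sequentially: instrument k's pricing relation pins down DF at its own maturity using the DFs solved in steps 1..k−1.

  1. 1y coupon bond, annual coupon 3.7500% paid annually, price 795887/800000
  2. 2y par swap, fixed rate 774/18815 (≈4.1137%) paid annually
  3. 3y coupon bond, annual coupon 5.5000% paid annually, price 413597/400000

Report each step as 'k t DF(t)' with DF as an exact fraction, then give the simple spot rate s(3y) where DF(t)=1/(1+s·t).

1 1 9589/10000
2 2 4613/5000
3 3 441/500
s(3y) = (1/(441/500) − 1)/(3) = 59/1323 ≈ 4.4596%

step 1 [1y] bond c/1=3/80: DF=(795887/800000 − 3/80·(0))/(1+3/80) = 9589/10000 ≈ 0.958900
step 2 [2y] swap r/1=774/18815: DF=(1 − 774/18815·(0.958900))/(1+774/18815) = 4613/5000 ≈ 0.922600
step 3 [3y] bond c/1=11/200: DF=(413597/400000 − 11/200·(0.958900+0.922600))/(1+11/200) = 441/500 ≈ 0.882000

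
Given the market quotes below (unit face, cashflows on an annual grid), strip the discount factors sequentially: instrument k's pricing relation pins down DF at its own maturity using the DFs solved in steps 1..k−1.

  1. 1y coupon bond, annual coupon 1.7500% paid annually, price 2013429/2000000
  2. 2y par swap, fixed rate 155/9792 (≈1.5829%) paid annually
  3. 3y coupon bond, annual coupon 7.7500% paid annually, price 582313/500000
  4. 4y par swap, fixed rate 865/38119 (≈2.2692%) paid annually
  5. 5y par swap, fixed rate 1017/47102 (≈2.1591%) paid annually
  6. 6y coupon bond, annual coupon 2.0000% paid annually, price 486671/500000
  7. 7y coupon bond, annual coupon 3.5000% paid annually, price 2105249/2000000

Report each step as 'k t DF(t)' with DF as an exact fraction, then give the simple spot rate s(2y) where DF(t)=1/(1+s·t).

1 1 4947/5000
2 2 969/1000
3 3 47/50
4 4 1827/2000
5 5 8983/10000
6 6 8619/10000
7 7 4143/5000
s(2y) = (1/(969/1000) − 1)/(2) = 31/1938 ≈ 1.5996%

step 1 [1y] bond c/1=7/400: DF=(2013429/2000000 − 7/400·(0))/(1+7/400) = 4947/5000 ≈ 0.989400
step 2 [2y] swap r/1=155/9792: DF=(1 − 155/9792·(0.989400))/(1+155/9792) = 969/1000 ≈ 0.969000
step 3 [3y] bond c/1=31/400: DF=(582313/500000 − 31/400·(0.989400+0.969000))/(1+31/400) = 47/50 ≈ 0.940000
step 4 [4y] swap r/1=865/38119: DF=(1 − 865/38119·(0.989400+0.969000+0.940000))/(1+865/38119) = 1827/2000 ≈ 0.913500
step 5 [5y] swap r/1=1017/47102: DF=(1 − 1017/47102·(0.989400+0.969000+0.940000+0.913500))/(1+1017/47102) = 8983/10000 ≈ 0.898300
step 6 [6y] bond c/1=1/50: DF=(486671/500000 − 1/50·(0.989400+0.969000+0.940000+0.913500+0.898300))/(1+1/50) = 8619/10000 ≈ 0.861900
step 7 [7y] bond c/1=7/200: DF=(2105249/2000000 − 7/200·(0.989400+0.969000+0.940000+0.913500+0.898300+0.861900))/(1+7/200) = 4143/5000 ≈ 0.828600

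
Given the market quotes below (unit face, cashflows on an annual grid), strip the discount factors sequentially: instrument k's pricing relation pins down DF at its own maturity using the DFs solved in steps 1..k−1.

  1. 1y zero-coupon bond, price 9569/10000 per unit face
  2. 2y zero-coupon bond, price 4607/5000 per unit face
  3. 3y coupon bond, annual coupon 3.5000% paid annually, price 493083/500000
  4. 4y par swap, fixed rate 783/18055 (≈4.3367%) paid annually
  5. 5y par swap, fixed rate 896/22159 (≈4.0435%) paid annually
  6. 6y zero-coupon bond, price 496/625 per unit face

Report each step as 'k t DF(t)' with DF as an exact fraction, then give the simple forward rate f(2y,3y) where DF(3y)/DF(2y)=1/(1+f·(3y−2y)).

step 1 [1y] zero: DF = P = 9569/10000 ≈ 0.956900
step 2 [2y] zero: DF = P = 4607/5000 ≈ 0.921400
step 3 [3y] bond c/1=7/200: DF=(493083/500000 − 7/200·(0.956900+0.921400))/(1+7/200) = 8893/10000 ≈ 0.889300
step 4 [4y] swap r/1=783/18055: DF=(1 − 783/18055·(0.956900+0.921400+0.889300))/(1+783/18055) = 4217/5000 ≈ 0.843400
step 5 [5y] swap r/1=896/22159: DF=(1 − 896/22159·(0.956900+0.921400+0.889300+0.843400))/(1+896/22159) = 513/625 ≈ 0.820800
step 6 [6y] zero: DF = P = 496/625 ≈ 0.793600

1 1 9569/10000
2 2 4607/5000
3 3 8893/10000
4 4 4217/5000
5 5 513/625
6 6 496/625
f(2y,3y) = ((4607/5000)/(8893/10000) − 1)/(1) = 321/8893 ≈ 3.6096%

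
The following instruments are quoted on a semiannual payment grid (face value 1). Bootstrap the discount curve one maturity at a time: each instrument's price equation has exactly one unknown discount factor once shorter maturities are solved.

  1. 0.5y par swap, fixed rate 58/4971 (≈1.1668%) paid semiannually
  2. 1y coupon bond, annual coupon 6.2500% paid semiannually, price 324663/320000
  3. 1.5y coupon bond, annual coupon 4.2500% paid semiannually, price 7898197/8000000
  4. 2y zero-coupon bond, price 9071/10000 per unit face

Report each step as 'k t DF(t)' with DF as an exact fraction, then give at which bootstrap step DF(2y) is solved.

1 1/2 4971/5000
2 1 9537/10000
3 3/2 4631/5000
4 2 9071/10000
DF(2y) is solved at step 4

step 1 [0.5y] swap r/2=29/4971: DF=(1 − 29/4971·(0))/(1+29/4971) = 4971/5000 ≈ 0.994200
step 2 [1y] bond c/2=1/32: DF=(324663/320000 − 1/32·(0.994200))/(1+1/32) = 9537/10000 ≈ 0.953700
step 3 [1.5y] bond c/2=17/800: DF=(7898197/8000000 − 17/800·(0.994200+0.953700))/(1+17/800) = 4631/5000 ≈ 0.926200
step 4 [2y] zero: DF = P = 9071/10000 ≈ 0.907100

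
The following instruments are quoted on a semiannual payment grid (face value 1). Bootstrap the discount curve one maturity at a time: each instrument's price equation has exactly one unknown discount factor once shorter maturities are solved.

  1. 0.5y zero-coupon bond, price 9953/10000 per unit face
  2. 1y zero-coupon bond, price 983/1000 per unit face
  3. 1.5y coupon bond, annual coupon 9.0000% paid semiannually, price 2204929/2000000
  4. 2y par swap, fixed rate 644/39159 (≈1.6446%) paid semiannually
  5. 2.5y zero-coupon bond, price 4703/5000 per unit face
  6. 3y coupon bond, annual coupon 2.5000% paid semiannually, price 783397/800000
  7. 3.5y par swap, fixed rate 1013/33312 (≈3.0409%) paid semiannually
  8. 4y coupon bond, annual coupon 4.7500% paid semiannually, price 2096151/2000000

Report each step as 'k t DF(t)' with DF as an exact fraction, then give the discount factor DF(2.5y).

1 1/2 9953/10000
2 1 983/1000
3 3/2 4849/5000
4 2 4839/5000
5 5/2 4703/5000
6 3 567/625
7 7/2 8987/10000
8 4 2173/2500
DF(2.5y) = 4703/5000 ≈ 0.940600

step 1 [0.5y] zero: DF = P = 9953/10000 ≈ 0.995300
step 2 [1y] zero: DF = P = 983/1000 ≈ 0.983000
step 3 [1.5y] bond c/2=9/200: DF=(2204929/2000000 − 9/200·(0.995300+0.983000))/(1+9/200) = 4849/5000 ≈ 0.969800
step 4 [2y] swap r/2=322/39159: DF=(1 − 322/39159·(0.995300+0.983000+0.969800))/(1+322/39159) = 4839/5000 ≈ 0.967800
step 5 [2.5y] zero: DF = P = 4703/5000 ≈ 0.940600
step 6 [3y] bond c/2=1/80: DF=(783397/800000 − 1/80·(0.995300+0.983000+0.969800+0.967800+0.940600))/(1+1/80) = 567/625 ≈ 0.907200
step 7 [3.5y] swap r/2=1013/66624: DF=(1 − 1013/66624·(0.995300+0.983000+0.969800+0.967800+0.940600+0.907200))/(1+1013/66624) = 8987/10000 ≈ 0.898700
step 8 [4y] bond c/2=19/800: DF=(2096151/2000000 − 19/800·(0.995300+0.983000+0.969800+0.967800+0.940600+0.907200+0.898700))/(1+19/800) = 2173/2500 ≈ 0.869200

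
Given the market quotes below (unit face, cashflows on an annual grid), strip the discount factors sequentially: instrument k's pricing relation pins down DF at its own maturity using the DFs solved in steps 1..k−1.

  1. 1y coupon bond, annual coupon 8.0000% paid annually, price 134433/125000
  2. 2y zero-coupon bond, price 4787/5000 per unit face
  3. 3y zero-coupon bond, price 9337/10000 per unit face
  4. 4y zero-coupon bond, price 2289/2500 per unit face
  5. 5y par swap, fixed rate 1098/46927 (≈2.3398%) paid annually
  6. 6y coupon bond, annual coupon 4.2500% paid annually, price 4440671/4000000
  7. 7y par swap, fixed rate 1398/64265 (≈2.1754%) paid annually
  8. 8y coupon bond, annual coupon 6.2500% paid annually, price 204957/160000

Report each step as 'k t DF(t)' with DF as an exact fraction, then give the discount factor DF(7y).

1 1 4979/5000
2 2 4787/5000
3 3 9337/10000
4 4 2289/2500
5 5 4451/5000
6 6 546/625
7 7 4301/5000
8 8 2069/2500
DF(7y) = 4301/5000 ≈ 0.860200

step 1 [1y] bond c/1=2/25: DF=(134433/125000 − 2/25·(0))/(1+2/25) = 4979/5000 ≈ 0.995800
step 2 [2y] zero: DF = P = 4787/5000 ≈ 0.957400
step 3 [3y] zero: DF = P = 9337/10000 ≈ 0.933700
step 4 [4y] zero: DF = P = 2289/2500 ≈ 0.915600
step 5 [5y] swap r/1=1098/46927: DF=(1 − 1098/46927·(0.995800+0.957400+0.933700+0.915600))/(1+1098/46927) = 4451/5000 ≈ 0.890200
step 6 [6y] bond c/1=17/400: DF=(4440671/4000000 − 17/400·(0.995800+0.957400+0.933700+0.915600+0.890200))/(1+17/400) = 546/625 ≈ 0.873600
step 7 [7y] swap r/1=1398/64265: DF=(1 − 1398/64265·(0.995800+0.957400+0.933700+0.915600+0.890200+0.873600))/(1+1398/64265) = 4301/5000 ≈ 0.860200
step 8 [8y] bond c/1=1/16: DF=(204957/160000 − 1/16·(0.995800+0.957400+0.933700+0.915600+0.890200+0.873600+0.860200))/(1+1/16) = 2069/2500 ≈ 0.827600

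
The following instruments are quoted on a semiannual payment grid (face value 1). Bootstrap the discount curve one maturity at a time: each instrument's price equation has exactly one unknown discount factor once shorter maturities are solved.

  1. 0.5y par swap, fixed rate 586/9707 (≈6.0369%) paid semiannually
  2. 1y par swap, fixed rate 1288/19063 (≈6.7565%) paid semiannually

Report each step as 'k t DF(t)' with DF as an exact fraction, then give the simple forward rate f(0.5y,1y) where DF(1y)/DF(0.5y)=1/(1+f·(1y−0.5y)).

step 1 [0.5y] swap r/2=293/9707: DF=(1 − 293/9707·(0))/(1+293/9707) = 9707/10000 ≈ 0.970700
step 2 [1y] swap r/2=644/19063: DF=(1 − 644/19063·(0.970700))/(1+644/19063) = 2339/2500 ≈ 0.935600

1 1/2 9707/10000
2 1 2339/2500
f(0.5y,1y) = ((9707/10000)/(2339/2500) − 1)/(1/2) = 351/4678 ≈ 7.5032%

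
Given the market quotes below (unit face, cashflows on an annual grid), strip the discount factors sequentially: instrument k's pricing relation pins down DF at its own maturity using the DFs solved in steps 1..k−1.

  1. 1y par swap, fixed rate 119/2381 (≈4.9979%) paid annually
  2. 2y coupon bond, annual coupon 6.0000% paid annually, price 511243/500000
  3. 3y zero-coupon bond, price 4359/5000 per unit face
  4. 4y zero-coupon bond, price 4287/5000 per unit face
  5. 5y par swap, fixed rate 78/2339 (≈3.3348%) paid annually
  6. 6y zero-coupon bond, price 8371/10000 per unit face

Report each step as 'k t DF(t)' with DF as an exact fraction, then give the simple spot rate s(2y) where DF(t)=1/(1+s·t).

1 1 2381/2500
2 2 9107/10000
3 3 4359/5000
4 4 4287/5000
5 5 4259/5000
6 6 8371/10000
s(2y) = (1/(9107/10000) − 1)/(2) = 893/18214 ≈ 4.9028%

step 1 [1y] swap r/1=119/2381: DF=(1 − 119/2381·(0))/(1+119/2381) = 2381/2500 ≈ 0.952400
step 2 [2y] bond c/1=3/50: DF=(511243/500000 − 3/50·(0.952400))/(1+3/50) = 9107/10000 ≈ 0.910700
step 3 [3y] zero: DF = P = 4359/5000 ≈ 0.871800
step 4 [4y] zero: DF = P = 4287/5000 ≈ 0.857400
step 5 [5y] swap r/1=78/2339: DF=(1 − 78/2339·(0.952400+0.910700+0.871800+0.857400))/(1+78/2339) = 4259/5000 ≈ 0.851800
step 6 [6y] zero: DF = P = 8371/10000 ≈ 0.837100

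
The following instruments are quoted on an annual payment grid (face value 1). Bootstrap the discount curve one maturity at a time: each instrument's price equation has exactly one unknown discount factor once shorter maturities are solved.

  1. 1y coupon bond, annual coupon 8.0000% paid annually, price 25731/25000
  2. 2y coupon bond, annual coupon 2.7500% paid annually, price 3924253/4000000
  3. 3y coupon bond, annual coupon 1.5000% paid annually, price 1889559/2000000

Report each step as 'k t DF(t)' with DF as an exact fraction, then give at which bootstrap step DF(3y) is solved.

1 1 953/1000
2 2 9293/10000
3 3 903/1000
DF(3y) is solved at step 3

step 1 [1y] bond c/1=2/25: DF=(25731/25000 − 2/25·(0))/(1+2/25) = 953/1000 ≈ 0.953000
step 2 [2y] bond c/1=11/400: DF=(3924253/4000000 − 11/400·(0.953000))/(1+11/400) = 9293/10000 ≈ 0.929300
step 3 [3y] bond c/1=3/200: DF=(1889559/2000000 − 3/200·(0.953000+0.929300))/(1+3/200) = 903/1000 ≈ 0.903000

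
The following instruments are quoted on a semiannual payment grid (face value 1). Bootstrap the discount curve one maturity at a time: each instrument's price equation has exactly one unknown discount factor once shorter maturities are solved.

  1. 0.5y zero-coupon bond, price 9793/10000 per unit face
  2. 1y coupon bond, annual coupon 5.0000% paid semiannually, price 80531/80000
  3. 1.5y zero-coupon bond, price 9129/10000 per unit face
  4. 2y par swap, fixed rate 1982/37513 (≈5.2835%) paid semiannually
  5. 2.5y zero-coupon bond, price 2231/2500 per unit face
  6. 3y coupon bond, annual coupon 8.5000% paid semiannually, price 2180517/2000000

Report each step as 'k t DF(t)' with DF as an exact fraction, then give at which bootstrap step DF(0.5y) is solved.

1 1/2 9793/10000
2 1 4791/5000
3 3/2 9129/10000
4 2 9009/10000
5 5/2 2231/2500
6 3 1713/2000
DF(0.5y) is solved at step 1

step 1 [0.5y] zero: DF = P = 9793/10000 ≈ 0.979300
step 2 [1y] bond c/2=1/40: DF=(80531/80000 − 1/40·(0.979300))/(1+1/40) = 4791/5000 ≈ 0.958200
step 3 [1.5y] zero: DF = P = 9129/10000 ≈ 0.912900
step 4 [2y] swap r/2=991/37513: DF=(1 − 991/37513·(0.979300+0.958200+0.912900))/(1+991/37513) = 9009/10000 ≈ 0.900900
step 5 [2.5y] zero: DF = P = 2231/2500 ≈ 0.892400
step 6 [3y] bond c/2=17/400: DF=(2180517/2000000 − 17/400·(0.979300+0.958200+0.912900+0.900900+0.892400))/(1+17/400) = 1713/2000 ≈ 0.856500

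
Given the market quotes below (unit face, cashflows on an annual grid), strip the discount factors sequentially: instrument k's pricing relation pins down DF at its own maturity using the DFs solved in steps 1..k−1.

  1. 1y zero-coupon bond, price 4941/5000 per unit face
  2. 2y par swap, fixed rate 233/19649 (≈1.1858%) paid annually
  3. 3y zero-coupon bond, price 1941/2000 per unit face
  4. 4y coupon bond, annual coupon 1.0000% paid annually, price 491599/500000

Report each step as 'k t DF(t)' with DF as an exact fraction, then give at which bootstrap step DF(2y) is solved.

step 1 [1y] zero: DF = P = 4941/5000 ≈ 0.988200
step 2 [2y] swap r/1=233/19649: DF=(1 − 233/19649·(0.988200))/(1+233/19649) = 9767/10000 ≈ 0.976700
step 3 [3y] zero: DF = P = 1941/2000 ≈ 0.970500
step 4 [4y] bond c/1=1/100: DF=(491599/500000 − 1/100·(0.988200+0.976700+0.970500))/(1+1/100) = 2361/2500 ≈ 0.944400

1 1 4941/5000
2 2 9767/10000
3 3 1941/2000
4 4 2361/2500
DF(2y) is solved at step 2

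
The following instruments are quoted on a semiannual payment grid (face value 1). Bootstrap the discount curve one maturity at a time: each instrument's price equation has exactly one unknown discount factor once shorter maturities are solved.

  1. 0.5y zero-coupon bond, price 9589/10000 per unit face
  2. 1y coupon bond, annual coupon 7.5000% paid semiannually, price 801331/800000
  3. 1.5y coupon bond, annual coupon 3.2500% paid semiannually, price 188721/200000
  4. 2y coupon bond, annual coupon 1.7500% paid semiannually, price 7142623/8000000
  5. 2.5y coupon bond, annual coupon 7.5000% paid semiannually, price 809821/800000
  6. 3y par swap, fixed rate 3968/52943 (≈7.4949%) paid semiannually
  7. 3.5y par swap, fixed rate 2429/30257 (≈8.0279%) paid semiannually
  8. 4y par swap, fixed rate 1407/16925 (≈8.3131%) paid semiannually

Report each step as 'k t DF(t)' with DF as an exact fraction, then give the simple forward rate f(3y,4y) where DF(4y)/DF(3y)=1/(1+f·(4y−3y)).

1 1/2 9589/10000
2 1 2327/2500
3 3/2 8983/10000
4 2 8609/10000
5 5/2 4219/5000
6 3 501/625
7 7/2 7571/10000
8 4 3593/5000
f(3y,4y) = ((501/625)/(3593/5000) − 1)/(1) = 415/3593 ≈ 11.5502%

step 1 [0.5y] zero: DF = P = 9589/10000 ≈ 0.958900
step 2 [1y] bond c/2=3/80: DF=(801331/800000 − 3/80·(0.958900))/(1+3/80) = 2327/2500 ≈ 0.930800
step 3 [1.5y] bond c/2=13/800: DF=(188721/200000 − 13/800·(0.958900+0.930800))/(1+13/800) = 8983/10000 ≈ 0.898300
step 4 [2y] bond c/2=7/800: DF=(7142623/8000000 − 7/800·(0.958900+0.930800+0.898300))/(1+7/800) = 8609/10000 ≈ 0.860900
step 5 [2.5y] bond c/2=3/80: DF=(809821/800000 − 3/80·(0.958900+0.930800+0.898300+0.860900))/(1+3/80) = 4219/5000 ≈ 0.843800
step 6 [3y] swap r/2=1984/52943: DF=(1 − 1984/52943·(0.958900+0.930800+0.898300+0.860900+0.843800))/(1+1984/52943) = 501/625 ≈ 0.801600
step 7 [3.5y] swap r/2=2429/60514: DF=(1 − 2429/60514·(0.958900+0.930800+0.898300+0.860900+0.843800+0.801600))/(1+2429/60514) = 7571/10000 ≈ 0.757100
step 8 [4y] swap r/2=1407/33850: DF=(1 − 1407/33850·(0.958900+0.930800+0.898300+0.860900+0.843800+0.801600+0.757100))/(1+1407/33850) = 3593/5000 ≈ 0.718600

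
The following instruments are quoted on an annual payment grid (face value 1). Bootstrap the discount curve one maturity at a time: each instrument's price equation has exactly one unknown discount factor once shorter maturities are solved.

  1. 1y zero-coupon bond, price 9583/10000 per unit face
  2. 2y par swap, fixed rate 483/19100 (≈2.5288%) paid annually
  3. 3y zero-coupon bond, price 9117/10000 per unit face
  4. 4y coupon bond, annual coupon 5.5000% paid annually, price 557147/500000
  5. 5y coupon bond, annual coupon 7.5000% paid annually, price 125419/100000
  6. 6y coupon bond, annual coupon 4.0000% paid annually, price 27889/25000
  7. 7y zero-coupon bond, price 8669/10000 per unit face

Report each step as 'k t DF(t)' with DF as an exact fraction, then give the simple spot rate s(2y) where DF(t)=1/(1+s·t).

step 1 [1y] zero: DF = P = 9583/10000 ≈ 0.958300
step 2 [2y] swap r/1=483/19100: DF=(1 − 483/19100·(0.958300))/(1+483/19100) = 9517/10000 ≈ 0.951700
step 3 [3y] zero: DF = P = 9117/10000 ≈ 0.911700
step 4 [4y] bond c/1=11/200: DF=(557147/500000 − 11/200·(0.958300+0.951700+0.911700))/(1+11/200) = 9091/10000 ≈ 0.909100
step 5 [5y] bond c/1=3/40: DF=(125419/100000 − 3/40·(0.958300+0.951700+0.911700+0.909100))/(1+3/40) = 1133/1250 ≈ 0.906400
step 6 [6y] bond c/1=1/25: DF=(27889/25000 − 1/25·(0.958300+0.951700+0.911700+0.909100+0.906400))/(1+1/25) = 8943/10000 ≈ 0.894300
step 7 [7y] zero: DF = P = 8669/10000 ≈ 0.866900

1 1 9583/10000
2 2 9517/10000
3 3 9117/10000
4 4 9091/10000
5 5 1133/1250
6 6 8943/10000
7 7 8669/10000
s(2y) = (1/(9517/10000) − 1)/(2) = 483/19034 ≈ 2.5376%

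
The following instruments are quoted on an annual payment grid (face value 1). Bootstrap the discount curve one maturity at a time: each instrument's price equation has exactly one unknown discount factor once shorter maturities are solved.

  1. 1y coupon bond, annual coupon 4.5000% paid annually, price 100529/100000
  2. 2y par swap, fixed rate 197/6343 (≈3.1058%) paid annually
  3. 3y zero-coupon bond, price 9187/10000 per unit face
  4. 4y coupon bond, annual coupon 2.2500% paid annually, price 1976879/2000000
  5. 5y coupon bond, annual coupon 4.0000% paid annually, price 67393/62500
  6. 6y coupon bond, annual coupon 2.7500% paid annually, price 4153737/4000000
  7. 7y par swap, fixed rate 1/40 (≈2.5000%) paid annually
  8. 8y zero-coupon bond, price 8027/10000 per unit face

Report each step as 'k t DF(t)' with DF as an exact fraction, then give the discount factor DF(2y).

step 1 [1y] bond c/1=9/200: DF=(100529/100000 − 9/200·(0))/(1+9/200) = 481/500 ≈ 0.962000
step 2 [2y] swap r/1=197/6343: DF=(1 − 197/6343·(0.962000))/(1+197/6343) = 9409/10000 ≈ 0.940900
step 3 [3y] zero: DF = P = 9187/10000 ≈ 0.918700
step 4 [4y] bond c/1=9/400: DF=(1976879/2000000 − 9/400·(0.962000+0.940900+0.918700))/(1+9/400) = 4523/5000 ≈ 0.904600
step 5 [5y] bond c/1=1/25: DF=(67393/62500 − 1/25·(0.962000+0.940900+0.918700+0.904600))/(1+1/25) = 1787/2000 ≈ 0.893500
step 6 [6y] bond c/1=11/400: DF=(4153737/4000000 − 11/400·(0.962000+0.940900+0.918700+0.904600+0.893500))/(1+11/400) = 887/1000 ≈ 0.887000
step 7 [7y] swap r/1=1/40: DF=(1 − 1/40·(0.962000+0.940900+0.918700+0.904600+0.893500+0.887000))/(1+1/40) = 8413/10000 ≈ 0.841300
step 8 [8y] zero: DF = P = 8027/10000 ≈ 0.802700

1 1 481/500
2 2 9409/10000
3 3 9187/10000
4 4 4523/5000
5 5 1787/2000
6 6 887/1000
7 7 8413/10000
8 8 8027/10000
DF(2y) = 9409/10000 ≈ 0.940900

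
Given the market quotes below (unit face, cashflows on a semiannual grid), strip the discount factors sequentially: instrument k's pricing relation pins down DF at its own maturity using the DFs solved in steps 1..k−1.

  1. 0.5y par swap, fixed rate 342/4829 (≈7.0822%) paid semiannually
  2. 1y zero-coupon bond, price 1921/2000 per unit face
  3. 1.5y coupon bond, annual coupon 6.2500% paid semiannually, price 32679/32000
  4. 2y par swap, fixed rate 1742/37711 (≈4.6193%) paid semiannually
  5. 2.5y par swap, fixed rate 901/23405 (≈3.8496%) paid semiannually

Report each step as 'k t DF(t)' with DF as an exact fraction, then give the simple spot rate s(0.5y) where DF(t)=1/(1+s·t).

step 1 [0.5y] swap r/2=171/4829: DF=(1 − 171/4829·(0))/(1+171/4829) = 4829/5000 ≈ 0.965800
step 2 [1y] zero: DF = P = 1921/2000 ≈ 0.960500
step 3 [1.5y] bond c/2=1/32: DF=(32679/32000 − 1/32·(0.965800+0.960500))/(1+1/32) = 9319/10000 ≈ 0.931900
step 4 [2y] swap r/2=871/37711: DF=(1 − 871/37711·(0.965800+0.960500+0.931900))/(1+871/37711) = 9129/10000 ≈ 0.912900
step 5 [2.5y] swap r/2=901/46810: DF=(1 − 901/46810·(0.965800+0.960500+0.931900+0.912900))/(1+901/46810) = 9099/10000 ≈ 0.909900

1 1/2 4829/5000
2 1 1921/2000
3 3/2 9319/10000
4 2 9129/10000
5 5/2 9099/10000
s(0.5y) = (1/(4829/5000) − 1)/(1/2) = 342/4829 ≈ 7.0822%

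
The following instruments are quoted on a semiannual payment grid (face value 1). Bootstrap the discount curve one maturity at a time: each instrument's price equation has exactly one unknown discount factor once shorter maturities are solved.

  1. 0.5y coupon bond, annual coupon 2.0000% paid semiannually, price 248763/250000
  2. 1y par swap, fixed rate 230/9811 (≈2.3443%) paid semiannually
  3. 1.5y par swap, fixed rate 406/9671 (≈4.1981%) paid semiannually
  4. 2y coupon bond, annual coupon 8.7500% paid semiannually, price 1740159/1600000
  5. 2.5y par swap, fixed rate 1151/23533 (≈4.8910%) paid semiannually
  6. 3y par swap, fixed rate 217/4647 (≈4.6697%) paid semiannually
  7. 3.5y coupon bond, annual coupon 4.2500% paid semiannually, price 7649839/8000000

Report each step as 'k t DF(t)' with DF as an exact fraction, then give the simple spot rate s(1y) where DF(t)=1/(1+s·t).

step 1 [0.5y] bond c/2=1/100: DF=(248763/250000 − 1/100·(0))/(1+1/100) = 2463/2500 ≈ 0.985200
step 2 [1y] swap r/2=115/9811: DF=(1 − 115/9811·(0.985200))/(1+115/9811) = 977/1000 ≈ 0.977000
step 3 [1.5y] swap r/2=203/9671: DF=(1 − 203/9671·(0.985200+0.977000))/(1+203/9671) = 9391/10000 ≈ 0.939100
step 4 [2y] bond c/2=7/160: DF=(1740159/1600000 − 7/160·(0.985200+0.977000+0.939100))/(1+7/160) = 2301/2500 ≈ 0.920400
step 5 [2.5y] swap r/2=1151/47066: DF=(1 − 1151/47066·(0.985200+0.977000+0.939100+0.920400))/(1+1151/47066) = 8849/10000 ≈ 0.884900
step 6 [3y] swap r/2=217/9294: DF=(1 − 217/9294·(0.985200+0.977000+0.939100+0.920400+0.884900))/(1+217/9294) = 4349/5000 ≈ 0.869800
step 7 [3.5y] bond c/2=17/800: DF=(7649839/8000000 − 17/800·(0.985200+0.977000+0.939100+0.920400+0.884900+0.869800))/(1+17/800) = 8203/10000 ≈ 0.820300

1 1/2 2463/2500
2 1 977/1000
3 3/2 9391/10000
4 2 2301/2500
5 5/2 8849/10000
6 3 4349/5000
7 7/2 8203/10000
s(1y) = (1/(977/1000) − 1)/(1) = 23/977 ≈ 2.3541%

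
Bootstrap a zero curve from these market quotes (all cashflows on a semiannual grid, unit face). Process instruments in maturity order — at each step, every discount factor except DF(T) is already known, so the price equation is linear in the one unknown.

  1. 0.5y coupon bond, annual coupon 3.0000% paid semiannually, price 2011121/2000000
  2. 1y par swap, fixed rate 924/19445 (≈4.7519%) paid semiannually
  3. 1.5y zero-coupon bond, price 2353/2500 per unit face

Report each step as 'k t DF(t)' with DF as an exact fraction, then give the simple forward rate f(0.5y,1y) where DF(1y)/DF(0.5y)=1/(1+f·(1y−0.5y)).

step 1 [0.5y] bond c/2=3/200: DF=(2011121/2000000 − 3/200·(0))/(1+3/200) = 9907/10000 ≈ 0.990700
step 2 [1y] swap r/2=462/19445: DF=(1 − 462/19445·(0.990700))/(1+462/19445) = 4769/5000 ≈ 0.953800
step 3 [1.5y] zero: DF = P = 2353/2500 ≈ 0.941200

1 1/2 9907/10000
2 1 4769/5000
3 3/2 2353/2500
f(0.5y,1y) = ((9907/10000)/(4769/5000) − 1)/(1/2) = 369/4769 ≈ 7.7375%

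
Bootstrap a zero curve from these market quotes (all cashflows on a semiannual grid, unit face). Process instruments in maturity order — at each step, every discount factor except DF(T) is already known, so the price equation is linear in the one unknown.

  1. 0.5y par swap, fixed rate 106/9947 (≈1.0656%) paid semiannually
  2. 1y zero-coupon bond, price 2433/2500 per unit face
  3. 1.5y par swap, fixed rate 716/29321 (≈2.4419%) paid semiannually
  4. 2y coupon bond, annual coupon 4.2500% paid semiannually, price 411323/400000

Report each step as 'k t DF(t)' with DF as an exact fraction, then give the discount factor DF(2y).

1 1/2 9947/10000
2 1 2433/2500
3 3/2 4821/5000
4 2 9459/10000
DF(2y) = 9459/10000 ≈ 0.945900

step 1 [0.5y] swap r/2=53/9947: DF=(1 − 53/9947·(0))/(1+53/9947) = 9947/10000 ≈ 0.994700
step 2 [1y] zero: DF = P = 2433/2500 ≈ 0.973200
step 3 [1.5y] swap r/2=358/29321: DF=(1 − 358/29321·(0.994700+0.973200))/(1+358/29321) = 4821/5000 ≈ 0.964200
step 4 [2y] bond c/2=17/800: DF=(411323/400000 − 17/800·(0.994700+0.973200+0.964200))/(1+17/800) = 9459/10000 ≈ 0.945900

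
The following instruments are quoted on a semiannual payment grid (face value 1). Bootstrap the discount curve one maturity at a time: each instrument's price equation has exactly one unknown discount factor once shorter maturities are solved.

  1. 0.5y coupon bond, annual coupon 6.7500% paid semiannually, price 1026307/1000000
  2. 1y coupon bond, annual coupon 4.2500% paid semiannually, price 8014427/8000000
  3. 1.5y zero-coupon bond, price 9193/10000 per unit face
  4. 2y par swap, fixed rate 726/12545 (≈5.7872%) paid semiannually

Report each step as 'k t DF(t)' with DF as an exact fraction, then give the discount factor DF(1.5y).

step 1 [0.5y] bond c/2=27/800: DF=(1026307/1000000 − 27/800·(0))/(1+27/800) = 1241/1250 ≈ 0.992800
step 2 [1y] bond c/2=17/800: DF=(8014427/8000000 − 17/800·(0.992800))/(1+17/800) = 9603/10000 ≈ 0.960300
step 3 [1.5y] zero: DF = P = 9193/10000 ≈ 0.919300
step 4 [2y] swap r/2=363/12545: DF=(1 − 363/12545·(0.992800+0.960300+0.919300))/(1+363/12545) = 8911/10000 ≈ 0.891100

1 1/2 1241/1250
2 1 9603/10000
3 3/2 9193/10000
4 2 8911/10000
DF(1.5y) = 9193/10000 ≈ 0.919300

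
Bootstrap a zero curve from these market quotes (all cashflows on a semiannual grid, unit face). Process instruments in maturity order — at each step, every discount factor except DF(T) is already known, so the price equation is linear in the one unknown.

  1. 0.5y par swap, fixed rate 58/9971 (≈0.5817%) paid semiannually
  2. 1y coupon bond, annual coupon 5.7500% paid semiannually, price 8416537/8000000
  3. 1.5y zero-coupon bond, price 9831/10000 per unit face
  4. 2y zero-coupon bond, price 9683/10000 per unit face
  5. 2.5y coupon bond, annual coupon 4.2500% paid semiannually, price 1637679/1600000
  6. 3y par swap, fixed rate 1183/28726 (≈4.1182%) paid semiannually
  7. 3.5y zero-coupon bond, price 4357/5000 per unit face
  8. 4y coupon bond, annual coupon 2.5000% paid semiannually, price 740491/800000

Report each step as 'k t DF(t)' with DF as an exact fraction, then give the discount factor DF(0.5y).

1 1/2 9971/10000
2 1 2487/2500
3 3/2 9831/10000
4 2 9683/10000
5 5/2 4601/5000
6 3 8817/10000
7 7/2 4357/5000
8 4 333/400
DF(0.5y) = 9971/10000 ≈ 0.997100

step 1 [0.5y] swap r/2=29/9971: DF=(1 − 29/9971·(0))/(1+29/9971) = 9971/10000 ≈ 0.997100
step 2 [1y] bond c/2=23/800: DF=(8416537/8000000 − 23/800·(0.997100))/(1+23/800) = 2487/2500 ≈ 0.994800
step 3 [1.5y] zero: DF = P = 9831/10000 ≈ 0.983100
step 4 [2y] zero: DF = P = 9683/10000 ≈ 0.968300
step 5 [2.5y] bond c/2=17/800: DF=(1637679/1600000 − 17/800·(0.997100+0.994800+0.983100+0.968300))/(1+17/800) = 4601/5000 ≈ 0.920200
step 6 [3y] swap r/2=1183/57452: DF=(1 − 1183/57452·(0.997100+0.994800+0.983100+0.968300+0.920200))/(1+1183/57452) = 8817/10000 ≈ 0.881700
step 7 [3.5y] zero: DF = P = 4357/5000 ≈ 0.871400
step 8 [4y] bond c/2=1/80: DF=(740491/800000 − 1/80·(0.997100+0.994800+0.983100+0.968300+0.920200+0.881700+0.871400))/(1+1/80) = 333/400 ≈ 0.832500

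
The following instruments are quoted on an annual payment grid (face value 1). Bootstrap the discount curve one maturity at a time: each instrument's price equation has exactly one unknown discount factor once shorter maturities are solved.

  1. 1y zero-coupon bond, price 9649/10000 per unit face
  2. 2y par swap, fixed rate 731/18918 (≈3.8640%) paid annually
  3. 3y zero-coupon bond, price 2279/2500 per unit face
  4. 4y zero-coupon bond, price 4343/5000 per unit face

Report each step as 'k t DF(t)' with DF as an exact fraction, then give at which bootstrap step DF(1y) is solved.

1 1 9649/10000
2 2 9269/10000
3 3 2279/2500
4 4 4343/5000
DF(1y) is solved at step 1

step 1 [1y] zero: DF = P = 9649/10000 ≈ 0.964900
step 2 [2y] swap r/1=731/18918: DF=(1 − 731/18918·(0.964900))/(1+731/18918) = 9269/10000 ≈ 0.926900
step 3 [3y] zero: DF = P = 2279/2500 ≈ 0.911600
step 4 [4y] zero: DF = P = 4343/5000 ≈ 0.868600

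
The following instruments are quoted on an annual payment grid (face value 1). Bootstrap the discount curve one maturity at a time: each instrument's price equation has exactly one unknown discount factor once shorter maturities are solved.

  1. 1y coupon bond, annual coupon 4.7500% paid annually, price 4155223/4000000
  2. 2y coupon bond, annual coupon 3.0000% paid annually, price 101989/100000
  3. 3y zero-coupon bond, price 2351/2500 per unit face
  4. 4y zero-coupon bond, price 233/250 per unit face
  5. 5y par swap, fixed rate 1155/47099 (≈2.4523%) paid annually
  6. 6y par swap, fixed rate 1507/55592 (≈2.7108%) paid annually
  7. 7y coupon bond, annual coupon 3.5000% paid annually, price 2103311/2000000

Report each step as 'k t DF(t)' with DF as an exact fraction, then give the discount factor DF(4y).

step 1 [1y] bond c/1=19/400: DF=(4155223/4000000 − 19/400·(0))/(1+19/400) = 9917/10000 ≈ 0.991700
step 2 [2y] bond c/1=3/100: DF=(101989/100000 − 3/100·(0.991700))/(1+3/100) = 9613/10000 ≈ 0.961300
step 3 [3y] zero: DF = P = 2351/2500 ≈ 0.940400
step 4 [4y] zero: DF = P = 233/250 ≈ 0.932000
step 5 [5y] swap r/1=1155/47099: DF=(1 − 1155/47099·(0.991700+0.961300+0.940400+0.932000))/(1+1155/47099) = 1769/2000 ≈ 0.884500
step 6 [6y] swap r/1=1507/55592: DF=(1 − 1507/55592·(0.991700+0.961300+0.940400+0.932000+0.884500))/(1+1507/55592) = 8493/10000 ≈ 0.849300
step 7 [7y] bond c/1=7/200: DF=(2103311/2000000 − 7/200·(0.991700+0.961300+0.940400+0.932000+0.884500+0.849300))/(1+7/200) = 8281/10000 ≈ 0.828100

1 1 9917/10000
2 2 9613/10000
3 3 2351/2500
4 4 233/250
5 5 1769/2000
6 6 8493/10000
7 7 8281/10000
DF(4y) = 233/250 ≈ 0.932000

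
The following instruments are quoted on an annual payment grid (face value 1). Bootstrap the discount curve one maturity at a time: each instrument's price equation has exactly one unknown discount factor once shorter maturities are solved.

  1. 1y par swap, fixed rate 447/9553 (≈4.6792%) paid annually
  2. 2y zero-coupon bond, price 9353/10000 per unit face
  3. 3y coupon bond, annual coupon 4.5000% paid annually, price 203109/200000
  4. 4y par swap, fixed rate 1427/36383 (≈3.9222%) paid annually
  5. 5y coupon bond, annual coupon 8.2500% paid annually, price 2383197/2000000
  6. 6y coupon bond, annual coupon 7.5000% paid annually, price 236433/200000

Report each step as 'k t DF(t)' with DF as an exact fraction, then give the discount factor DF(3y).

1 1 9553/10000
2 2 9353/10000
3 3 1113/1250
4 4 8573/10000
5 5 1647/2000
6 6 1971/2500
DF(3y) = 1113/1250 ≈ 0.890400

step 1 [1y] swap r/1=447/9553: DF=(1 − 447/9553·(0))/(1+447/9553) = 9553/10000 ≈ 0.955300
step 2 [2y] zero: DF = P = 9353/10000 ≈ 0.935300
step 3 [3y] bond c/1=9/200: DF=(203109/200000 − 9/200·(0.955300+0.935300))/(1+9/200) = 1113/1250 ≈ 0.890400
step 4 [4y] swap r/1=1427/36383: DF=(1 − 1427/36383·(0.955300+0.935300+0.890400))/(1+1427/36383) = 8573/10000 ≈ 0.857300
step 5 [5y] bond c/1=33/400: DF=(2383197/2000000 − 33/400·(0.955300+0.935300+0.890400+0.857300))/(1+33/400) = 1647/2000 ≈ 0.823500
step 6 [6y] bond c/1=3/40: DF=(236433/200000 − 3/40·(0.955300+0.935300+0.890400+0.857300+0.823500))/(1+3/40) = 1971/2500 ≈ 0.788400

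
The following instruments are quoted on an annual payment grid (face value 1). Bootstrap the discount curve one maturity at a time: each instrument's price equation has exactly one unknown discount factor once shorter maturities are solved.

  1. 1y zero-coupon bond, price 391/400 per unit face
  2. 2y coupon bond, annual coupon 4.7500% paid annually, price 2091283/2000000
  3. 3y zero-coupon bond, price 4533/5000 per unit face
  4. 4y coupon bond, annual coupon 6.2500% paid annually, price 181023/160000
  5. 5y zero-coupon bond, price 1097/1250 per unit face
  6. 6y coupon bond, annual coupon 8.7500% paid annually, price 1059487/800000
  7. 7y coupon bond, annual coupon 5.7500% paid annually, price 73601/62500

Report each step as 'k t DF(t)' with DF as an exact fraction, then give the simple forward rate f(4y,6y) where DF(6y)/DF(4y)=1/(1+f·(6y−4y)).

1 1 391/400
2 2 9539/10000
3 3 4533/5000
4 4 8979/10000
5 5 1097/1250
6 6 4233/5000
7 7 8167/10000
f(4y,6y) = ((8979/10000)/(4233/5000) − 1)/(2) = 171/5644 ≈ 3.0298%

step 1 [1y] zero: DF = P = 391/400 ≈ 0.977500
step 2 [2y] bond c/1=19/400: DF=(2091283/2000000 − 19/400·(0.977500))/(1+19/400) = 9539/10000 ≈ 0.953900
step 3 [3y] zero: DF = P = 4533/5000 ≈ 0.906600
step 4 [4y] bond c/1=1/16: DF=(181023/160000 − 1/16·(0.977500+0.953900+0.906600))/(1+1/16) = 8979/10000 ≈ 0.897900
step 5 [5y] zero: DF = P = 1097/1250 ≈ 0.877600
step 6 [6y] bond c/1=7/80: DF=(1059487/800000 − 7/80·(0.977500+0.953900+0.906600+0.897900+0.877600))/(1+7/80) = 4233/5000 ≈ 0.846600
step 7 [7y] bond c/1=23/400: DF=(73601/62500 − 23/400·(0.977500+0.953900+0.906600+0.897900+0.877600+0.846600))/(1+23/400) = 8167/10000 ≈ 0.816700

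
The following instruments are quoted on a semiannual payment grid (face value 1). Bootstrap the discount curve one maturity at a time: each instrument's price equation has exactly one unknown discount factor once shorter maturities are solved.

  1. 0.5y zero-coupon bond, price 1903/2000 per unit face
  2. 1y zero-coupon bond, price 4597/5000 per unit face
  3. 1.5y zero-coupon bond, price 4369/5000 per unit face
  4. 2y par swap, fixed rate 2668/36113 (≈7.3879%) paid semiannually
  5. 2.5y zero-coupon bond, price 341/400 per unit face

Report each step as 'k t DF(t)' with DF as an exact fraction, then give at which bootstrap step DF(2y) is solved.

1 1/2 1903/2000
2 1 4597/5000
3 3/2 4369/5000
4 2 4333/5000
5 5/2 341/400
DF(2y) is solved at step 4

step 1 [0.5y] zero: DF = P = 1903/2000 ≈ 0.951500
step 2 [1y] zero: DF = P = 4597/5000 ≈ 0.919400
step 3 [1.5y] zero: DF = P = 4369/5000 ≈ 0.873800
step 4 [2y] swap r/2=1334/36113: DF=(1 − 1334/36113·(0.951500+0.919400+0.873800))/(1+1334/36113) = 4333/5000 ≈ 0.866600
step 5 [2.5y] zero: DF = P = 341/400 ≈ 0.852500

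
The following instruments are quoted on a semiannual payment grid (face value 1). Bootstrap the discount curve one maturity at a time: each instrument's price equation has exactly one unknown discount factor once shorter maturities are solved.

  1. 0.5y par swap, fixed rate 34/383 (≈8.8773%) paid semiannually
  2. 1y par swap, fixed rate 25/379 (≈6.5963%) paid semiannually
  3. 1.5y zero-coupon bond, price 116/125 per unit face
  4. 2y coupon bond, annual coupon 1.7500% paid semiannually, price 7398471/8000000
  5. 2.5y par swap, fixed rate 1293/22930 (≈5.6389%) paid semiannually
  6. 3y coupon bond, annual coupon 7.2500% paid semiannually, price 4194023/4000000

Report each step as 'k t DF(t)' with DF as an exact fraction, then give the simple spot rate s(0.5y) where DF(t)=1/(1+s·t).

step 1 [0.5y] swap r/2=17/383: DF=(1 − 17/383·(0))/(1+17/383) = 383/400 ≈ 0.957500
step 2 [1y] swap r/2=25/758: DF=(1 − 25/758·(0.957500))/(1+25/758) = 15/16 ≈ 0.937500
step 3 [1.5y] zero: DF = P = 116/125 ≈ 0.928000
step 4 [2y] bond c/2=7/800: DF=(7398471/8000000 − 7/800·(0.957500+0.937500+0.928000))/(1+7/800) = 8923/10000 ≈ 0.892300
step 5 [2.5y] swap r/2=1293/45860: DF=(1 − 1293/45860·(0.957500+0.937500+0.928000+0.892300))/(1+1293/45860) = 8707/10000 ≈ 0.870700
step 6 [3y] bond c/2=29/800: DF=(4194023/4000000 − 29/800·(0.957500+0.937500+0.928000+0.892300+0.870700))/(1+29/800) = 4257/5000 ≈ 0.851400

1 1/2 383/400
2 1 15/16
3 3/2 116/125
4 2 8923/10000
5 5/2 8707/10000
6 3 4257/5000
s(0.5y) = (1/(383/400) − 1)/(1/2) = 34/383 ≈ 8.8773%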